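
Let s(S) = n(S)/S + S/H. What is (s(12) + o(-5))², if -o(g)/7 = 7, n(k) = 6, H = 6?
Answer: 8649/4 ≈ 2162.3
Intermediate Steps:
o(g) = -49 (o(g) = -7*7 = -49)
s(S) = 6/S + S/6
(s(12) + o(-5))² = ((6/12 + (⅙)*12) - 49)² = ((6*(1/12) + 2) - 49)² = ((½ + 2) - 49)² = (5/2 - 49)² = (-93/2)² = 8649/4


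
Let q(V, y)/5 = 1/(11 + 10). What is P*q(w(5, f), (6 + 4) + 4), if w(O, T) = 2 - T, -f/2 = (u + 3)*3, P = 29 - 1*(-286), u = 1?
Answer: 75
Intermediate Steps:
P = 315 (P = 29 + 286 = 315)
f = -24 (f = -2*(1 + 3)*3 = -8*3 = -2*12 = -24)
q(V, y) = 5/21 (q(V, y) = 5/(11 + 10) = 5/21)
P*q(w(5, f), (6 + 4) + 4) = 315*(5/21) = 75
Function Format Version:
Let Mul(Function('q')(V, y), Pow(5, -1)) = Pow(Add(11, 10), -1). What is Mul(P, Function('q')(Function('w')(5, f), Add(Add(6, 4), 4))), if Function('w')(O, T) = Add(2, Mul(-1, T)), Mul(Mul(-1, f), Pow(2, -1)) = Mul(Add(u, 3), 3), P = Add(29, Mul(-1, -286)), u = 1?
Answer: 75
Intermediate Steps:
P = 315 (P = Add(29, 286) = 315)
f = -24 (f = Mul(-2, Mul(Add(1, 3), 3)) = Mul(-2, Mul(4, 3)) = Mul(-2, 12) = -24)
Function('q')(V, y) = Rational(5, 21) (Function('q')(V, y) = Mul(5, Pow(Add(11, 10), -1)) = Mul(5, Pow(21, -1)) = Mul(5, Rational(1, 21)) = Rational(5, 21))
Mul(P, Function('q')(Function('w')(5, f), Add(Add(6, 4), 4))) = Mul(315, Rational(5, 21)) = 75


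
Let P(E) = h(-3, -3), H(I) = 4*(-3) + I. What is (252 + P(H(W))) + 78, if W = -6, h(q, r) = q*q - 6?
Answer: 333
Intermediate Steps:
h(q, r) = -6 + q² (h(q, r) = q² - 6 = -6 + q²)
H(I) = -12 + I
P(E) = 3 (P(E) = -6 + (-3)² = -6 + 9 = 3)
(252 + P(H(W))) + 78 = (252 + 3) + 78 = 255 + 78 = 333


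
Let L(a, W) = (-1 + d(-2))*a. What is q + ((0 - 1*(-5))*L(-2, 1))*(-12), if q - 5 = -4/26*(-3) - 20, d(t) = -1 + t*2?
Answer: -9549/13 ≈ -734.54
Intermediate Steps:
d(t) = -1 + 2*t
L(a, W) = -6*a (L(a, W) = (-1 + (-1 + 2*(-2)))*a = (-1 + (-1 - 4))*a = (-1 - 5)*a = -6*a)
q = -189/13 (q = 5 + (-4/26*(-3) - 20) = 5 + (-4*1/26*(-3) - 20) = 5 + (-2/13*(-3) - 20) = 5 + (6/13 - 20) = 5 - 254/13 = -189/13 ≈ -14.538)
q + ((0 - 1*(-5))*L(-2, 1))*(-12) = -189/13 + ((0 - 1*(-5))*(-6*(-2)))*(-12) = -189/13 + ((0 + 5)*12)*(-12) = -189/13 + (5*12)*(-12) = -189/13 + 60*(-12) = -189/13 - 720 = -9549/13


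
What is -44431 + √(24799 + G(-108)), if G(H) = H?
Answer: -44431 + √24691 ≈ -44274.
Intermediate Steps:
-44431 + √(24799 + G(-108)) = -44431 + √(24799 - 108) = -44431 + √24691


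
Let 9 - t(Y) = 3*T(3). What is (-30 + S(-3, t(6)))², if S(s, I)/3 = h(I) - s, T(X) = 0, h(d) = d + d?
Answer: 1089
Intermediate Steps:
h(d) = 2*d
t(Y) = 9 (t(Y) = 9 - 3*0 = 9 - 1*0 = 9 + 0 = 9)
S(s, I) = -3*s + 6*I (S(s, I) = 3*(2*I - s) = 3*(-s + 2*I) = -3*s + 6*I)
(-30 + S(-3, t(6)))² = (-30 + (-3*(-3) + 6*9))² = (-30 + (9 + 54))² = (-30 + 63)² = 33² = 1089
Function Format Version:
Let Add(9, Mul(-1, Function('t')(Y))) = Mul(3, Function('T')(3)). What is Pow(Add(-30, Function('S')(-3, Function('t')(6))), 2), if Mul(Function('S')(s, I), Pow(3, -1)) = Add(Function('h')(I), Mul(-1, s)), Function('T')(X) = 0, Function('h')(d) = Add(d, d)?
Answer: 1089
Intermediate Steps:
Function('h')(d) = Mul(2, d)
Function('t')(Y) = 9 (Function('t')(Y) = Add(9, Mul(-1, Mul(3, 0))) = Add(9, Mul(-1, 0)) = Add(9, 0) = 9)
Function('S')(s, I) = Add(Mul(-3, s), Mul(6, I)) (Function('S')(s, I) = Mul(3, Add(Mul(2, I), Mul(-1, s))) = Mul(3, Add(Mul(-1, s), Mul(2, I))) = Add(Mul(-3, s), Mul(6, I)))
Pow(Add(-30, Function('S')(-3, Function('t')(6))), 2) = Pow(Add(-30, Add(Mul(-3, -3), Mul(6, 9))), 2) = Pow(Add(-30, Add(9, 54)), 2) = Pow(Add(-30, 63), 2) = Pow(33, 2) = 1089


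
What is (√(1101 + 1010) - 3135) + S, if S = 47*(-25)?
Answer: -4310 + √2111 ≈ -4264.1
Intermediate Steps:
S = -1175
(√(1101 + 1010) - 3135) + S = (√(1101 + 1010) - 3135) - 1175 = (√2111 - 3135) - 1175 = (-3135 + √2111) - 1175 = -4310 + √2111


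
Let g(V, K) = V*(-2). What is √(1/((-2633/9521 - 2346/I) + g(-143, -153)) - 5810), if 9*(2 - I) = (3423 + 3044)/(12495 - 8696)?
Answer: 5*I*√97918412876253930893415/20526461259 ≈ 76.223*I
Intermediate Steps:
g(V, K) = -2*V
I = 2135/1179 (I = 2 - (3423 + 3044)/(9*(12495 - 8696)) = 2 - 6467/(9*3799) = 2 - ⅑*223/131 = 2 - 223/1179 = 2135/1179 ≈ 1.8109)
√(1/((-2633/9521 - 2346/I) + g(-143, -153)) - 5810) = √(1/((-2633/9521 - 2346/2135/1179) - 2*(-143)) - 5810) = √(1/((-2633*1/9521 - 2346*1179/2135) + 286) - 5810) = √(1/((-2633/9521 - 2765934/2135) + 286) - 5810) = √(1/(-26340079069/20327335 + 286) - 5810) = √(1/(-20526461259/20327335) - 5810) = √(-20327335/20526461259 - 5810) = √(-119258760242125/20526461259) = 5*I*√97918412876253930893415/20526461259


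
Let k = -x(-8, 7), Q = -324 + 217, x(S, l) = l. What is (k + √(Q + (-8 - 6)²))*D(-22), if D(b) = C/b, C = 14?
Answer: 49/11 - 7*√89/11 ≈ -1.5489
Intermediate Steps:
Q = -107
D(b) = 14/b
k = -7 (k = -1*7 = -7)
(k + √(Q + (-8 - 6)²))*D(-22) = (-7 + √(-107 + (-8 - 6)²))*(14/(-22)) = (-7 + √(-107 + (-14)²))*(14*(-1/22)) = (-7 + √(-107 + 196))*(-7/11) = (-7 + √89)*(-7/11) = 49/11 - 7*√89/11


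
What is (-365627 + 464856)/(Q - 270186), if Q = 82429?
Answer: -99229/187757 ≈ -0.52850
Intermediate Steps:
(-365627 + 464856)/(Q - 270186) = (-365627 + 464856)/(82429 - 270186) = 99229/(-187757) = 99229*(-1/187757) = -99229/187757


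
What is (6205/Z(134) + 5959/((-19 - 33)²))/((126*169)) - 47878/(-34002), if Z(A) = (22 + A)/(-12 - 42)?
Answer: 47397949909/36255561888 ≈ 1.3073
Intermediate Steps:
Z(A) = -11/27 - A/54 (Z(A) = (22 + A)/(-54) = (22 + A)*(-1/54) = -11/27 - A/54)
(6205/Z(134) + 5959/((-19 - 33)²))/((126*169)) - 47878/(-34002) = (6205/(-11/27 - 1/54*134) + 5959/((-19 - 33)²))/((126*169)) - 47878/(-34002) = (6205/(-11/27 - 67/27) + 5959/((-52)²))/21294 - 47878*(-1/34002) = (6205/(-26/9) + 5959/2704)*(1/21294) + 23939/17001 = (6205*(-9/26) + 5959*(1/2704))*(1/21294) + 23939/17001 = (-55845/26 + 5959/2704)*(1/21294) + 23939/17001 = -5801921/2704*1/21294 + 23939/17001 = -5801921/57578976 + 23939/17001 = 47397949909/36255561888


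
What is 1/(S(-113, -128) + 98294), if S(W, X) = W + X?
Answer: 1/98053 ≈ 1.0199e-5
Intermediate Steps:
1/(S(-113, -128) + 98294) = 1/((-113 - 128) + 98294) = 1/(-241 + 98294) = 1/98053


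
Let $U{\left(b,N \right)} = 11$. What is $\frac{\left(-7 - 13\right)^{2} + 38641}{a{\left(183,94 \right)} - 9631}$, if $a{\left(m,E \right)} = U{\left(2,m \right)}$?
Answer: $- \frac{39041}{9620} \approx -4.0583$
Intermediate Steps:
$a{\left(m,E \right)} = 11$
$\frac{\left(-7 - 13\right)^{2} + 38641}{a{\left(183,94 \right)} - 9631} = \frac{\left(-7 - 13\right)^{2} + 38641}{11 - 9631} = \frac{\left(-20\right)^{2} + 38641}{-9620} = \left(400 + 38641\right) \left(- \frac{1}{9620}\right) = 39041 \left(- \frac{1}{9620}\right) = - \frac{39041}{9620}$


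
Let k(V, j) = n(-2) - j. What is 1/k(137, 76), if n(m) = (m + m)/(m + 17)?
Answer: -15/1144 ≈ -0.013112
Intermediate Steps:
n(m) = 2*m/(17 + m) (n(m) = (2*m)/(17 + m) = 2*m/(17 + m))
k(V, j) = -4/15 - j (k(V, j) = 2*(-2)/(17 - 2) - j = 2*(-2)/15 - j = 2*(-2)*(1/15) - j = -4/15 - j)
1/k(137, 76) = 1/(-4/15 - 1*76) = 1/(-4/15 - 76) = 1/(-1144/15) = -15/1144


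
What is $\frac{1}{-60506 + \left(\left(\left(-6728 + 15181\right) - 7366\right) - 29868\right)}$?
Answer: $- \frac{1}{89287} \approx -1.12 \cdot 10^{-5}$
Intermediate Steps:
$\frac{1}{-60506 + \left(\left(\left(-6728 + 15181\right) - 7366\right) - 29868\right)} = \frac{1}{-60506 + \left(\left(8453 - 7366\right) - 29868\right)} = \frac{1}{-60506 + \left(1087 - 29868\right)} = \frac{1}{-60506 - 28781} = \frac{1}{-89287} = - \frac{1}{89287}$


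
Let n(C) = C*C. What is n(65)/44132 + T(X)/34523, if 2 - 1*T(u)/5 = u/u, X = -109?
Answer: 146080335/1523569036 ≈ 0.095880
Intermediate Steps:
n(C) = C²
T(u) = 5 (T(u) = 10 - 5*u/u = 10 - 5*1 = 10 - 5 = 5)
n(65)/44132 + T(X)/34523 = 65²/44132 + 5/34523 = 4225*(1/44132) + 5*(1/34523) = 4225/44132 + 5/34523 = 146080335/1523569036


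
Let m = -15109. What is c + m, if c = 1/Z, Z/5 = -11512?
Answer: -869674041/57560 ≈ -15109.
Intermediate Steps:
Z = -57560 (Z = 5*(-11512) = -57560)
c = -1/57560 (c = 1/(-57560) = -1/57560 ≈ -1.7373e-5)
c + m = -1/57560 - 15109 = -869674041/57560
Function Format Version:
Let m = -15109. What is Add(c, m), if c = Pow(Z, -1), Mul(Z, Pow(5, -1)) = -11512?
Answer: Rational(-869674041, 57560) ≈ -15109.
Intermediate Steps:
Z = -57560 (Z = Mul(5, -11512) = -57560)
c = Rational(-1, 57560) (c = Pow(-57560, -1) = Rational(-1, 57560) ≈ -1.7373e-5)
Add(c, m) = Add(Rational(-1, 57560), -15109) = Rational(-869674041, 57560)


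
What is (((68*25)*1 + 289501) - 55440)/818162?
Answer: 235761/818162 ≈ 0.28816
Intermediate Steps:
(((68*25)*1 + 289501) - 55440)/818162 = ((1700*1 + 289501) - 55440)*(1/818162) = ((1700 + 289501) - 55440)*(1/818162) = (291201 - 55440)*(1/818162) = 235761*(1/818162) = 235761/818162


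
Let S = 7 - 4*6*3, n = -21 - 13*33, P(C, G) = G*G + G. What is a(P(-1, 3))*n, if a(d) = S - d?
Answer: 34650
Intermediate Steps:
P(C, G) = G + G² (P(C, G) = G² + G = G + G²)
n = -450 (n = -21 - 429 = -450)
S = -65 (S = 7 - 24*3 = 7 - 1*72 = 7 - 72 = -65)
a(d) = -65 - d
a(P(-1, 3))*n = (-65 - 3*(1 + 3))*(-450) = (-65 - 3*4)*(-450) = (-65 - 1*12)*(-450) = (-65 - 12)*(-450) = -77*(-450) = 34650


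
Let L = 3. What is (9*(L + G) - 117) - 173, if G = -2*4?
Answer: -335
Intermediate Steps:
G = -8
(9*(L + G) - 117) - 173 = (9*(3 - 8) - 117) - 173 = (9*(-5) - 117) - 173 = (-45 - 117) - 173 = -162 - 173 = -335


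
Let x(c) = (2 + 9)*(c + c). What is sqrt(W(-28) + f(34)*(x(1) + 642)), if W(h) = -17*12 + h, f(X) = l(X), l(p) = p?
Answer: 14*sqrt(114) ≈ 149.48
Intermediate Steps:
f(X) = X
x(c) = 22*c (x(c) = 11*(2*c) = 22*c)
W(h) = -204 + h
sqrt(W(-28) + f(34)*(x(1) + 642)) = sqrt((-204 - 28) + 34*(22*1 + 642)) = sqrt(-232 + 34*(22 + 642)) = sqrt(-232 + 34*664) = sqrt(-232 + 22576) = sqrt(22344) = 14*sqrt(114)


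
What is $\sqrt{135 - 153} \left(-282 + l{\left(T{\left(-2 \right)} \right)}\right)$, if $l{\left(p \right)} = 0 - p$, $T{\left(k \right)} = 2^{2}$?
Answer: $- 858 i \sqrt{2} \approx - 1213.4 i$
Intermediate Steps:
$T{\left(k \right)} = 4$
$l{\left(p \right)} = - p$
$\sqrt{135 - 153} \left(-282 + l{\left(T{\left(-2 \right)} \right)}\right) = \sqrt{135 - 153} \left(-282 - 4\right) = \sqrt{-18} \left(-282 - 4\right) = 3 i \sqrt{2} \left(-286\right) = - 858 i \sqrt{2}$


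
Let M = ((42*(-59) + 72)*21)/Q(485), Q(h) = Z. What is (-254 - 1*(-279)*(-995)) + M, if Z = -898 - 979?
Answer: -521490817/1877 ≈ -2.7783e+5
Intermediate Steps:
Z = -1877
Q(h) = -1877
M = 50526/1877 (M = ((42*(-59) + 72)*21)/(-1877) = ((-2478 + 72)*21)*(-1/1877) = -2406*21*(-1/1877) = -50526*(-1/1877) = 50526/1877 ≈ 26.918)
(-254 - 1*(-279)*(-995)) + M = (-254 - 1*(-279)*(-995)) + 50526/1877 = (-254 + 279*(-995)) + 50526/1877 = (-254 - 277605) + 50526/1877 = -277859 + 50526/1877 = -521490817/1877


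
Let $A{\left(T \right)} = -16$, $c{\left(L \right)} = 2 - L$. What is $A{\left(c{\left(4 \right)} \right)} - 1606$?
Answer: $-1622$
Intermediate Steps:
$A{\left(c{\left(4 \right)} \right)} - 1606 = -16 - 1606 = -1622$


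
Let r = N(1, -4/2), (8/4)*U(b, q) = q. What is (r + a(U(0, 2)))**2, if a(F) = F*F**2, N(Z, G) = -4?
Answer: 9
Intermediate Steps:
U(b, q) = q/2
r = -4
a(F) = F**3
(r + a(U(0, 2)))**2 = (-4 + ((1/2)*2)**3)**2 = (-4 + 1**3)**2 = (-4 + 1)**2 = (-3)**2 = 9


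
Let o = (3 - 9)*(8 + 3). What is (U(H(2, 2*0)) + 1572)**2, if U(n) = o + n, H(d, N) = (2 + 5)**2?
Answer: 2418025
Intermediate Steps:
o = -66 (o = -6*11 = -66)
H(d, N) = 49 (H(d, N) = 7**2 = 49)
U(n) = -66 + n
(U(H(2, 2*0)) + 1572)**2 = ((-66 + 49) + 1572)**2 = (-17 + 1572)**2 = 1555**2 = 2418025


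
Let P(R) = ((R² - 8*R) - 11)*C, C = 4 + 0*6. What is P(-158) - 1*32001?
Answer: 72867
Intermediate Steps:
C = 4 (C = 4 + 0 = 4)
P(R) = -44 - 32*R + 4*R² (P(R) = ((R² - 8*R) - 11)*4 = (-11 + R² - 8*R)*4 = -44 - 32*R + 4*R²)
P(-158) - 1*32001 = (-44 - 32*(-158) + 4*(-158)²) - 1*32001 = (-44 + 5056 + 4*24964) - 32001 = (-44 + 5056 + 99856) - 32001 = 104868 - 32001 = 72867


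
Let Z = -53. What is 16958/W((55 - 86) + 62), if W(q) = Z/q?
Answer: -525698/53 ≈ -9918.8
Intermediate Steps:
W(q) = -53/q
16958/W((55 - 86) + 62) = 16958/((-53/((55 - 86) + 62))) = 16958/((-53/(-31 + 62))) = 16958/((-53/31)) = 16958/((-53*1/31)) = 16958/(-53/31) = 16958*(-31/53) = -525698/53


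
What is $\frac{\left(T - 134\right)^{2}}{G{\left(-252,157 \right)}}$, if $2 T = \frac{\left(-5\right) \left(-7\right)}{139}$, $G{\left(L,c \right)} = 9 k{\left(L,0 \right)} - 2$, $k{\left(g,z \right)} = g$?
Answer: $- \frac{1385105089}{175434680} \approx -7.8953$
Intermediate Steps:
$G{\left(L,c \right)} = -2 + 9 L$ ($G{\left(L,c \right)} = 9 L - 2 = -2 + 9 L$)
$T = \frac{35}{278}$ ($T = \frac{\left(-5\right) \left(-7\right) \frac{1}{139}}{2} = \frac{35 \cdot \frac{1}{139}}{2} = \frac{1}{2} \cdot \frac{35}{139} = \frac{35}{278} \approx 0.1259$)
$\frac{\left(T - 134\right)^{2}}{G{\left(-252,157 \right)}} = \frac{\left(\frac{35}{278} - 134\right)^{2}}{-2 + 9 \left(-252\right)} = \frac{\left(- \frac{37217}{278}\right)^{2}}{-2 - 2268} = \frac{1385105089}{77284 \left(-2270\right)} = \frac{1385105089}{77284} \left(- \frac{1}{2270}\right) = - \frac{1385105089}{175434680}$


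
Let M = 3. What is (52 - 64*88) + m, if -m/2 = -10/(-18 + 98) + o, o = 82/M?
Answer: -67613/12 ≈ -5634.4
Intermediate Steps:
o = 82/3 ≈ 27.333
m = -653/12 (m = -2*(-10/(-18 + 98) + 82/3) = -2*(-10/80 + 82/3) = -2*((1/80)*(-10) + 82/3) = -2*(-⅛ + 82/3) = -2*653/24 = -653/12 ≈ -54.417)
(52 - 64*88) + m = (52 - 64*88) - 653/12 = (52 - 5632) - 653/12 = -5580 - 653/12 = -67613/12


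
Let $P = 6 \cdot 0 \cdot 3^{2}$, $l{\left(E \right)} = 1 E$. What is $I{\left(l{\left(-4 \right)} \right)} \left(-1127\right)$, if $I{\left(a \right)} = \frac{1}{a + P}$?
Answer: $\frac{1127}{4} \approx 281.75$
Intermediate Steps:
$l{\left(E \right)} = E$
$P = 0$ ($P = 0 \cdot 9 = 0$)
$I{\left(a \right)} = \frac{1}{a}$ ($I{\left(a \right)} = \frac{1}{a + 0} = \frac{1}{a}$)
$I{\left(l{\left(-4 \right)} \right)} \left(-1127\right) = \frac{1}{-4} \left(-1127\right) = \left(- \frac{1}{4}\right) \left(-1127\right) = \frac{1127}{4}$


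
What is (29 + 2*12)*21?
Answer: 1113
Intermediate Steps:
(29 + 2*12)*21 = (29 + 24)*21 = 53*21 = 1113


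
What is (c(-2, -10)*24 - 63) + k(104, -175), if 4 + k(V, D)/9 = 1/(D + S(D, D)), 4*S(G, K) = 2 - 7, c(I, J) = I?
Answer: -34557/235 ≈ -147.05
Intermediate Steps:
S(G, K) = -5/4 (S(G, K) = (2 - 7)/4 = (1/4)*(-5) = -5/4)
k(V, D) = -36 + 9/(-5/4 + D) (k(V, D) = -36 + 9/(D - 5/4) = -36 + 9/(-5/4 + D))
(c(-2, -10)*24 - 63) + k(104, -175) = (-2*24 - 63) + 72*(3 - 2*(-175))/(-5 + 4*(-175)) = (-48 - 63) + 72*(3 + 350)/(-5 - 700) = -111 + 72*353/(-705) = -111 + 72*(-1/705)*353 = -111 - 8472/235 = -34557/235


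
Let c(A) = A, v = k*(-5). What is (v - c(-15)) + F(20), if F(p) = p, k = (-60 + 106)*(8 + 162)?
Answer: -39065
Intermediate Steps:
k = 7820 (k = 46*170 = 7820)
v = -39100 (v = 7820*(-5) = -39100)
(v - c(-15)) + F(20) = (-39100 - 1*(-15)) + 20 = (-39100 + 15) + 20 = -39085 + 20 = -39065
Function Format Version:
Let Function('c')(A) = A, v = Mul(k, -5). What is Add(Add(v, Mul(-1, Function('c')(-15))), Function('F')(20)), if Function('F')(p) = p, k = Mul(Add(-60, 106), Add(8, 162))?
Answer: -39065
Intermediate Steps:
k = 7820 (k = Mul(46, 170) = 7820)
v = -39100 (v = Mul(7820, -5) = -39100)
Add(Add(v, Mul(-1, Function('c')(-15))), Function('F')(20)) = Add(Add(-39100, Mul(-1, -15)), 20) = Add(Add(-39100, 15), 20) = Add(-39085, 20) = -39065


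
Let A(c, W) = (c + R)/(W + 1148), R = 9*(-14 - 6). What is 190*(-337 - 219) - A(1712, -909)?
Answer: -25249492/239 ≈ -1.0565e+5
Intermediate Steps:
R = -180 (R = 9*(-20) = -180)
A(c, W) = (-180 + c)/(1148 + W) (A(c, W) = (c - 180)/(W + 1148) = (-180 + c)/(1148 + W))
190*(-337 - 219) - A(1712, -909) = 190*(-337 - 219) - (-180 + 1712)/(1148 - 909) = 190*(-556) - 1532/239 = -105640 - 1532/239 = -25249492/239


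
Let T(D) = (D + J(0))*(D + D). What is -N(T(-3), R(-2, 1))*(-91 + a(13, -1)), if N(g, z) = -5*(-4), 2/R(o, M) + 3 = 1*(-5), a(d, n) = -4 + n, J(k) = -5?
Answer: 1920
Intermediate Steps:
T(D) = 2*D*(-5 + D) (T(D) = (D - 5)*(D + D) = (-5 + D)*(2*D) = 2*D*(-5 + D))
R(o, M) = -1/4 (R(o, M) = 2/(-3 + 1*(-5)) = 2/(-3 - 5) = 2/(-8) = 2*(-1/8) = -1/4)
N(g, z) = 20
-N(T(-3), R(-2, 1))*(-91 + a(13, -1)) = -20*(-91 + (-4 - 1)) = -20*(-91 - 5) = -20*(-96) = -1*(-1920) = 1920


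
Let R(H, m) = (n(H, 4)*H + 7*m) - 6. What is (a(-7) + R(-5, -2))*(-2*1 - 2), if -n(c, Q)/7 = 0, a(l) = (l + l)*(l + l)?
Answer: -704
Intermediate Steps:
a(l) = 4*l² (a(l) = (2*l)*(2*l) = 4*l²)
n(c, Q) = 0 (n(c, Q) = -7*0 = 0)
R(H, m) = -6 + 7*m (R(H, m) = (0*H + 7*m) - 6 = (0 + 7*m) - 6 = 7*m - 6 = -6 + 7*m)
(a(-7) + R(-5, -2))*(-2*1 - 2) = (4*(-7)² + (-6 + 7*(-2)))*(-2*1 - 2) = (4*49 + (-6 - 14))*(-2 - 2) = (196 - 20)*(-4) = 176*(-4) = -704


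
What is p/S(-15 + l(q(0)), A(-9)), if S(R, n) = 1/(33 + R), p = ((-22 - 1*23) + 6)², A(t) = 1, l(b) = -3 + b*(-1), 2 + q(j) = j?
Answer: 25857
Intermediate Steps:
q(j) = -2 + j
l(b) = -3 - b
p = 1521 (p = ((-22 - 23) + 6)² = (-45 + 6)² = (-39)² = 1521)
p/S(-15 + l(q(0)), A(-9)) = 1521/(1/(33 + (-15 + (-3 - (-2 + 0))))) = 1521/(1/(33 + (-15 + (-3 - 1*(-2))))) = 1521/(1/(33 + (-15 + (-3 + 2)))) = 1521/(1/(33 + (-15 - 1))) = 1521/(1/(33 - 16)) = 1521/(1/17) = 1521*17 = 25857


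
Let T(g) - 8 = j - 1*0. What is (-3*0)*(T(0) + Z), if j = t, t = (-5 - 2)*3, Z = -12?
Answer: 0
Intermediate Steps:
t = -21 (t = -7*3 = -21)
j = -21
T(g) = -13 (T(g) = 8 + (-21 - 1*0) = 8 + (-21 + 0) = 8 - 21 = -13)
(-3*0)*(T(0) + Z) = (-3*0)*(-13 - 12) = 0*(-25) = 0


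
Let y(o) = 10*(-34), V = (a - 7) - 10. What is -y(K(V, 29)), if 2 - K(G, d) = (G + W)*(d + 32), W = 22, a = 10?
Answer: 340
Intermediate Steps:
V = -7 (V = (10 - 7) - 10 = 3 - 10 = -7)
K(G, d) = 2 - (22 + G)*(32 + d) (K(G, d) = 2 - (G + 22)*(d + 32) = 2 - (22 + G)*(32 + d))
y(o) = -340
-y(K(V, 29)) = -1*(-340) = 340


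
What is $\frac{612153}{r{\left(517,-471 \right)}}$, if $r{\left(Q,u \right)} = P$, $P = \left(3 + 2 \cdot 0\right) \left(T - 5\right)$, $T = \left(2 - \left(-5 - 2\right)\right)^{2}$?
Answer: $\frac{204051}{76} \approx 2684.9$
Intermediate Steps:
$T = 81$ ($T = \left(2 - -7\right)^{2} = \left(2 + 7\right)^{2} = 9^{2} = 81$)
$P = 228$ ($P = \left(3 + 2 \cdot 0\right) \left(81 - 5\right) = \left(3 + 0\right) 76 = 3 \cdot 76 = 228$)
$r{\left(Q,u \right)} = 228$
$\frac{612153}{r{\left(517,-471 \right)}} = \frac{612153}{228} = 612153 \cdot \frac{1}{228} = \frac{204051}{76}$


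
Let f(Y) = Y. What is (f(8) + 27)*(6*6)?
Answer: 1260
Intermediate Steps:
(f(8) + 27)*(6*6) = (8 + 27)*(6*6) = 35*36 = 1260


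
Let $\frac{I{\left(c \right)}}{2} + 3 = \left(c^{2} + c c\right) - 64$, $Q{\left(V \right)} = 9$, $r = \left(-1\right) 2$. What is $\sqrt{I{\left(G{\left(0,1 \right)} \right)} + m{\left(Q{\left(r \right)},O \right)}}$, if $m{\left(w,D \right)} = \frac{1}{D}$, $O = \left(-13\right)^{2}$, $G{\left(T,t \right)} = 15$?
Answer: $\frac{\sqrt{129455}}{13} \approx 27.677$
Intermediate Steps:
$O = 169$
$r = -2$
$I{\left(c \right)} = -134 + 4 c^{2}$ ($I{\left(c \right)} = -6 + 2 \left(\left(c^{2} + c c\right) - 64\right) = -6 + 2 \left(\left(c^{2} + c^{2}\right) - 64\right) = -6 + 2 \left(2 c^{2} - 64\right) = -6 + 2 \left(-64 + 2 c^{2}\right) = -6 + \left(-128 + 4 c^{2}\right) = -134 + 4 c^{2}$)
$\sqrt{I{\left(G{\left(0,1 \right)} \right)} + m{\left(Q{\left(r \right)},O \right)}} = \sqrt{\left(-134 + 4 \cdot 15^{2}\right) + \frac{1}{169}} = \sqrt{\left(-134 + 4 \cdot 225\right) + \frac{1}{169}} = \sqrt{\left(-134 + 900\right) + \frac{1}{169}} = \sqrt{766 + \frac{1}{169}} = \sqrt{\frac{129455}{169}} = \frac{\sqrt{129455}}{13}$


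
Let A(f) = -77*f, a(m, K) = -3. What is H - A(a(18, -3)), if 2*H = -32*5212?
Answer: -83623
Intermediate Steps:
H = -83392 (H = (-32*5212)/2 = (½)*(-166784) = -83392)
H - A(a(18, -3)) = -83392 - (-77)*(-3) = -83392 - 1*231 = -83392 - 231 = -83623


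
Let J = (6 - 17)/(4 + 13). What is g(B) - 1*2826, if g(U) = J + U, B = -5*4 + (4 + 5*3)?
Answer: -48070/17 ≈ -2827.6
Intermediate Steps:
J = -11/17 ≈ -0.64706
B = -1 (B = -20 + (4 + 15) = -20 + 19 = -1)
g(U) = -11/17 + U
g(B) - 1*2826 = (-11/17 - 1) - 1*2826 = -28/17 - 2826 = -48070/17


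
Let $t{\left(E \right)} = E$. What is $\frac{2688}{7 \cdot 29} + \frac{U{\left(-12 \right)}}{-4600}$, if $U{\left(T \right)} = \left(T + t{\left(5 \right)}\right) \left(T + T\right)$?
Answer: $\frac{220191}{16675} \approx 13.205$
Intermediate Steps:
$U{\left(T \right)} = 2 T \left(5 + T\right)$ ($U{\left(T \right)} = \left(T + 5\right) \left(T + T\right) = \left(5 + T\right) 2 T = 2 T \left(5 + T\right)$)
$\frac{2688}{7 \cdot 29} + \frac{U{\left(-12 \right)}}{-4600} = \frac{2688}{7 \cdot 29} + \frac{2 \left(-12\right) \left(5 - 12\right)}{-4600} = \frac{2688}{203} + 2 \left(-12\right) \left(-7\right) \left(- \frac{1}{4600}\right) = 2688 \cdot \frac{1}{203} + 168 \left(- \frac{1}{4600}\right) = \frac{384}{29} - \frac{21}{575} = \frac{220191}{16675}$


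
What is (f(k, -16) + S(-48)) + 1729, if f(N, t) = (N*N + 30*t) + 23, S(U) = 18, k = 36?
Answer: 2586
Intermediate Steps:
f(N, t) = 23 + N² + 30*t (f(N, t) = (N² + 30*t) + 23 = 23 + N² + 30*t)
(f(k, -16) + S(-48)) + 1729 = ((23 + 36² + 30*(-16)) + 18) + 1729 = ((23 + 1296 - 480) + 18) + 1729 = (839 + 18) + 1729 = 857 + 1729 = 2586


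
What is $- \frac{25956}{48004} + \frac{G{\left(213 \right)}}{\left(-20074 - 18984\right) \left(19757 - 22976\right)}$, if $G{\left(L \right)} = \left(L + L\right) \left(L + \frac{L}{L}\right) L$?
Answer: $- \frac{97135409391}{251476358617} \approx -0.38626$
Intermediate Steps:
$G{\left(L \right)} = 2 L^{2} \left(1 + L\right)$ ($G{\left(L \right)} = 2 L \left(L + 1\right) L = 2 L \left(1 + L\right) L = 2 L^{2} \left(1 + L\right)$)
$- \frac{25956}{48004} + \frac{G{\left(213 \right)}}{\left(-20074 - 18984\right) \left(19757 - 22976\right)} = - \frac{25956}{48004} + \frac{2 \cdot 213^{2} \left(1 + 213\right)}{\left(-20074 - 18984\right) \left(19757 - 22976\right)} = \left(-25956\right) \frac{1}{48004} + \frac{2 \cdot 45369 \cdot 214}{\left(-39058\right) \left(-3219\right)} = - \frac{6489}{12001} + \frac{19417932}{125727702} = - \frac{6489}{12001} + 19417932 \cdot \frac{1}{125727702} = - \frac{6489}{12001} + \frac{3236322}{20954617} = - \frac{97135409391}{251476358617}$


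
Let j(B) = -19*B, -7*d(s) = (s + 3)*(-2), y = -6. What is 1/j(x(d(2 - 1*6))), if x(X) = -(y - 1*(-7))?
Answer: 1/19 ≈ 0.052632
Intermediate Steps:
d(s) = 6/7 + 2*s/7 (d(s) = -(s + 3)*(-2)/7 = -(3 + s)*(-2)/7 = -(-6 - 2*s)/7 = 6/7 + 2*s/7)
x(X) = -1 (x(X) = -(-6 - 1*(-7)) = -(-6 + 7) = -1*1 = -1)
1/j(x(d(2 - 1*6))) = 1/(-19*(-1)) = 1/19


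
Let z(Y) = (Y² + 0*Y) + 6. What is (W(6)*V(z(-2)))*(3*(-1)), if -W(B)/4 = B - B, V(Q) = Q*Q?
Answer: 0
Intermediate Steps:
z(Y) = 6 + Y² (z(Y) = (Y² + 0) + 6 = Y² + 6 = 6 + Y²)
V(Q) = Q²
W(B) = 0 (W(B) = -4*(B - B) = -4*0 = 0)
(W(6)*V(z(-2)))*(3*(-1)) = (0*(6 + (-2)²)²)*(3*(-1)) = (0*(6 + 4)²)*(-3) = (0*10²)*(-3) = (0*100)*(-3) = 0*(-3) = 0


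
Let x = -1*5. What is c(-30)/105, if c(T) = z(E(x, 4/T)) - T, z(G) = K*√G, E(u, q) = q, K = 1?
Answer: 2/7 + I*√30/1575 ≈ 0.28571 + 0.0034776*I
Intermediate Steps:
x = -5
z(G) = √G (z(G) = 1*√G = √G)
c(T) = -T + 2*√(1/T) (c(T) = √(4/T) - T = 2*√(1/T) - T = -T + 2*√(1/T))
c(-30)/105 = (-1*(-30) + 2*√(1/(-30)))/105 = (30 + 2*√(-1/30))*(1/105) = (30 + 2*(I*√30/30))*(1/105) = (30 + I*√30/15)*(1/105) = 2/7 + I*√30/1575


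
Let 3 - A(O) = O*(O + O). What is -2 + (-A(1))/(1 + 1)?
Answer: -5/2 ≈ -2.5000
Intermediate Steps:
A(O) = 3 - 2*O**2 (A(O) = 3 - O*(O + O) = 3 - O*2*O = 3 - 2*O**2)
-2 + (-A(1))/(1 + 1) = -2 + (-(3 - 2*1**2))/(1 + 1) = -2 + (-(3 - 2*1))/2 = -2 + (-(3 - 2))/2 = -2 + (-1*1)/2 = -2 + (1/2)*(-1) = -2 - 1/2 = -5/2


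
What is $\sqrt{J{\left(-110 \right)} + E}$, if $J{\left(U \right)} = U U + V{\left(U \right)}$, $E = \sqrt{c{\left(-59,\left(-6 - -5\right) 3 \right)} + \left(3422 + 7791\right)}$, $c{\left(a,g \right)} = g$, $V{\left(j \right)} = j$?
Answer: $\sqrt{11990 + \sqrt{11210}} \approx 109.98$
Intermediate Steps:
$E = \sqrt{11210}$ ($E = \sqrt{\left(-6 - -5\right) 3 + \left(3422 + 7791\right)} = \sqrt{\left(-6 + 5\right) 3 + 11213} = \sqrt{\left(-1\right) 3 + 11213} = \sqrt{-3 + 11213} = \sqrt{11210} \approx 105.88$)
$J{\left(U \right)} = U + U^{2}$ ($J{\left(U \right)} = U U + U = U^{2} + U = U + U^{2}$)
$\sqrt{J{\left(-110 \right)} + E} = \sqrt{- 110 \left(1 - 110\right) + \sqrt{11210}} = \sqrt{\left(-110\right) \left(-109\right) + \sqrt{11210}} = \sqrt{11990 + \sqrt{11210}}$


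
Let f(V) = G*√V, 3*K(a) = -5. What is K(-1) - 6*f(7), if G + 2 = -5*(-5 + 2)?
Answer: -5/3 - 78*√7 ≈ -208.04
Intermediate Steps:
G = 13 (G = -2 - 5*(-5 + 2) = -2 - 5*(-3) = -2 + 15 = 13)
K(a) = -5/3 (K(a) = (⅓)*(-5) = -5/3)
f(V) = 13*√V
K(-1) - 6*f(7) = -5/3 - 78*√7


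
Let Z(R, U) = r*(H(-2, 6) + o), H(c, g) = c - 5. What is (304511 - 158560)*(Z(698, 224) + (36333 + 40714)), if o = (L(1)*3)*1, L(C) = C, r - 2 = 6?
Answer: 11240416265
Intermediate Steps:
r = 8 (r = 2 + 6 = 8)
o = 3 (o = (1*3)*1 = 3*1 = 3)
H(c, g) = -5 + c
Z(R, U) = -32 (Z(R, U) = 8*((-5 - 2) + 3) = 8*(-7 + 3) = 8*(-4) = -32)
(304511 - 158560)*(Z(698, 224) + (36333 + 40714)) = (304511 - 158560)*(-32 + (36333 + 40714)) = 145951*(-32 + 77047) = 145951*77015 = 11240416265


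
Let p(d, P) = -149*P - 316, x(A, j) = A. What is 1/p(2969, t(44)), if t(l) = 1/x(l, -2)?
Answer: -44/14053 ≈ -0.0031310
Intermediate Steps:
t(l) = 1/l
p(d, P) = -316 - 149*P
1/p(2969, t(44)) = 1/(-316 - 149/44) = 1/(-14053/44) = -44/14053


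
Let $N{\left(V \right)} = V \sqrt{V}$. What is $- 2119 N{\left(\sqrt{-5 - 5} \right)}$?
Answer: $- 2119 \cdot 10^{\frac{3}{4}} i^{\frac{3}{2}} \approx 8425.9 - 8425.9 i$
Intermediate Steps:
$N{\left(V \right)} = V^{\frac{3}{2}}$
$- 2119 N{\left(\sqrt{-5 - 5} \right)} = - 2119 \left(\sqrt{-5 - 5}\right)^{\frac{3}{2}} = - 2119 \left(\sqrt{-10}\right)^{\frac{3}{2}} = - 2119 \left(i \sqrt{10}\right)^{\frac{3}{2}} = - 2119 \cdot 10^{\frac{3}{4}} i^{\frac{3}{2}}$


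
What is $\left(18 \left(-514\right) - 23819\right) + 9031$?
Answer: $-24040$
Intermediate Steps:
$\left(18 \left(-514\right) - 23819\right) + 9031 = \left(-9252 - 23819\right) + 9031 = -33071 + 9031 = -24040$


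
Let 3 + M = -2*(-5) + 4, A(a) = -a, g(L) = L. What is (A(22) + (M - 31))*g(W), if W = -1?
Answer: 42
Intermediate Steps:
M = 11 (M = -3 + (-2*(-5) + 4) = -3 + (10 + 4) = -3 + 14 = 11)
(A(22) + (M - 31))*g(W) = (-1*22 + (11 - 31))*(-1) = (-22 - 20)*(-1) = -42*(-1) = 42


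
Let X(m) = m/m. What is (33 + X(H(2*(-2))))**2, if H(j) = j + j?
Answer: 1156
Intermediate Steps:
H(j) = 2*j
X(m) = 1
(33 + X(H(2*(-2))))**2 = (33 + 1)**2 = 34**2 = 1156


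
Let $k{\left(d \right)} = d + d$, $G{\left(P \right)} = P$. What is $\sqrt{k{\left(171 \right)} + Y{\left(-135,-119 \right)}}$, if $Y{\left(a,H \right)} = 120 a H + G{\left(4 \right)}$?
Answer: $\sqrt{1928146} \approx 1388.6$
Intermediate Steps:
$Y{\left(a,H \right)} = 4 + 120 H a$ ($Y{\left(a,H \right)} = 120 a H + 4 = 120 H a + 4 = 4 + 120 H a$)
$k{\left(d \right)} = 2 d$
$\sqrt{k{\left(171 \right)} + Y{\left(-135,-119 \right)}} = \sqrt{2 \cdot 171 + \left(4 + 120 \left(-119\right) \left(-135\right)\right)} = \sqrt{342 + \left(4 + 1927800\right)} = \sqrt{342 + 1927804} = \sqrt{1928146}$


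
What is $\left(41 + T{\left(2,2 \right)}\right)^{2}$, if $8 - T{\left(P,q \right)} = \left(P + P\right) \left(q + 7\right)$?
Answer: $169$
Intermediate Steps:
$T{\left(P,q \right)} = 8 - 2 P \left(7 + q\right)$ ($T{\left(P,q \right)} = 8 - \left(P + P\right) \left(q + 7\right) = 8 - 2 P \left(7 + q\right)$)
$\left(41 + T{\left(2,2 \right)}\right)^{2} = \left(41 - \left(20 + 8\right)\right)^{2} = \left(41 - 28\right)^{2} = 13^{2} = 169$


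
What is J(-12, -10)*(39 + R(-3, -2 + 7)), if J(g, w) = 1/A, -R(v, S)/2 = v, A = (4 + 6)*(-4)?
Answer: -9/8 ≈ -1.1250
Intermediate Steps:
A = -40 (A = 10*(-4) = -40)
R(v, S) = -2*v
J(g, w) = -1/40 (J(g, w) = 1/(-40) = -1/40)
J(-12, -10)*(39 + R(-3, -2 + 7)) = -(39 - 2*(-3))/40 = -(39 + 6)/40 = -1/40*45 = -9/8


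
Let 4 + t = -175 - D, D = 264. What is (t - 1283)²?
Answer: 2979076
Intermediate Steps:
t = -443 (t = -4 + (-175 - 1*264) = -4 + (-175 - 264) = -4 - 439 = -443)
(t - 1283)² = (-443 - 1283)² = (-1726)² = 2979076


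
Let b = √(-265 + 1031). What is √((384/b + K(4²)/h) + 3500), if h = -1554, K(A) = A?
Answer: 2*√(77490124916169 + 11098953936*√766)/297591 ≈ 59.278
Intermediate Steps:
b = √766 ≈ 27.677
√((384/b + K(4²)/h) + 3500) = √((384/(√766) + 4²/(-1554)) + 3500) = √((384*(√766/766) + 16*(-1/1554)) + 3500) = √((192*√766/383 - 8/777) + 3500) = √((-8/777 + 192*√766/383) + 3500) = √(2719492/777 + 192*√766/383)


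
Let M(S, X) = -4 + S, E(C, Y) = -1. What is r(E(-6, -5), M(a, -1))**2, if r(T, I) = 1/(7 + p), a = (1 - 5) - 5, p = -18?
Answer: 1/121 ≈ 0.0082645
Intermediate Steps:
a = -9 (a = -4 - 5 = -9)
r(T, I) = -1/11 (r(T, I) = 1/(7 - 18) = 1/(-11) = -1/11)
r(E(-6, -5), M(a, -1))**2 = (-1/11)**2 = 1/121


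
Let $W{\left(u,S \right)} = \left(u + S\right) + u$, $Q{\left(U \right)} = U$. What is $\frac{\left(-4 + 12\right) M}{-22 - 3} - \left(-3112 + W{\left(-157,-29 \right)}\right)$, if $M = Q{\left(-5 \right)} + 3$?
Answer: $\frac{86391}{25} \approx 3455.6$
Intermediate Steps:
$W{\left(u,S \right)} = S + 2 u$ ($W{\left(u,S \right)} = \left(S + u\right) + u = S + 2 u$)
$M = -2$ ($M = -5 + 3 = -2$)
$\frac{\left(-4 + 12\right) M}{-22 - 3} - \left(-3112 + W{\left(-157,-29 \right)}\right) = \frac{\left(-4 + 12\right) \left(-2\right)}{-22 - 3} - \left(-3112 + \left(-29 + 2 \left(-157\right)\right)\right) = \frac{8 \left(-2\right)}{-25} - \left(-3112 - 343\right) = \left(-16\right) \left(- \frac{1}{25}\right) - \left(-3112 - 343\right) = \frac{16}{25} - -3455 = \frac{16}{25} + 3455 = \frac{86391}{25}$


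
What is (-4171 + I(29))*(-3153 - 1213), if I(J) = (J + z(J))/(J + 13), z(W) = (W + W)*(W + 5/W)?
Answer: 378665363/21 ≈ 1.8032e+7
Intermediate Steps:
z(W) = 2*W*(W + 5/W) (z(W) = (2*W)*(W + 5/W) = 2*W*(W + 5/W))
I(J) = (10 + J + 2*J**2)/(13 + J) (I(J) = (J + (10 + 2*J**2))/(J + 13) = (10 + J + 2*J**2)/(13 + J))
(-4171 + I(29))*(-3153 - 1213) = (-4171 + (10 + 29 + 2*29**2)/(13 + 29))*(-3153 - 1213) = (-4171 + (10 + 29 + 2*841)/42)*(-4366) = (-4171 + (10 + 29 + 1682)/42)*(-4366) = (-4171 + (1/42)*1721)*(-4366) = (-4171 + 1721/42)*(-4366) = -173461/42*(-4366) = 378665363/21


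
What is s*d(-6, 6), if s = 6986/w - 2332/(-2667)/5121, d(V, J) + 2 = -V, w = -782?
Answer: -190821834956/5340163437 ≈ -35.733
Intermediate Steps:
d(V, J) = -2 - V
s = -47705458739/5340163437 (s = 6986/(-782) - 2332/(-2667)/5121 = 6986*(-1/782) - 2332*(-1/2667)*(1/5121) = -3493/391 + (2332/2667)*(1/5121) = -3493/391 + 2332/13657707 = -47705458739/5340163437 ≈ -8.9333)
s*d(-6, 6) = -47705458739*(-2 - 1*(-6))/5340163437 = -47705458739*(-2 + 6)/5340163437 = -47705458739/5340163437*4 = -190821834956/5340163437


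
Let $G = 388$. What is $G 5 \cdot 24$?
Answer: $46560$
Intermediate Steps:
$G 5 \cdot 24 = 388 \cdot 5 \cdot 24 = 388 \cdot 120 = 46560$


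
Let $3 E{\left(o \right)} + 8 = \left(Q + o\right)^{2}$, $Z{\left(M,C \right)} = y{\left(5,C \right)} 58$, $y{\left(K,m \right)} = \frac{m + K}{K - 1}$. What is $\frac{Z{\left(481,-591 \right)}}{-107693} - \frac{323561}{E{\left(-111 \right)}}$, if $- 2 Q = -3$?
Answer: $- \frac{59676543509}{737373971} \approx -80.931$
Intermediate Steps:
$y{\left(K,m \right)} = \frac{K + m}{-1 + K}$
$Z{\left(M,C \right)} = \frac{145}{2} + \frac{29 C}{2}$ ($Z{\left(M,C \right)} = \frac{5 + C}{-1 + 5} \cdot 58 = \frac{5 + C}{4} \cdot 58 = \left(\frac{5}{4} + \frac{C}{4}\right) 58 = \frac{145}{2} + \frac{29 C}{2}$)
$Q = \frac{3}{2}$ ($Q = \left(- \frac{1}{2}\right) \left(-3\right) = \frac{3}{2} \approx 1.5$)
$E{\left(o \right)} = - \frac{8}{3} + \frac{\left(\frac{3}{2} + o\right)^{2}}{3}$
$\frac{Z{\left(481,-591 \right)}}{-107693} - \frac{323561}{E{\left(-111 \right)}} = \frac{\frac{145}{2} + \frac{29}{2} \left(-591\right)}{-107693} - \frac{323561}{- \frac{8}{3} + \frac{\left(3 + 2 \left(-111\right)\right)^{2}}{12}} = \left(\frac{145}{2} - \frac{17139}{2}\right) \left(- \frac{1}{107693}\right) - \frac{323561}{- \frac{8}{3} + \frac{\left(3 - 222\right)^{2}}{12}} = \left(-8497\right) \left(- \frac{1}{107693}\right) - \frac{323561}{- \frac{8}{3} + \frac{\left(-219\right)^{2}}{12}} = \frac{8497}{107693} - \frac{323561}{- \frac{8}{3} + \frac{1}{12} \cdot 47961} = \frac{8497}{107693} - \frac{323561}{- \frac{8}{3} + \frac{15987}{4}} = \frac{8497}{107693} - \frac{323561}{\frac{47929}{12}} = \frac{8497}{107693} - \frac{554676}{6847} = - \frac{59676543509}{737373971}$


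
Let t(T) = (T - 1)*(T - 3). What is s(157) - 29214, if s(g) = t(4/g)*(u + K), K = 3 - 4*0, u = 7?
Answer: -719381376/24649 ≈ -29185.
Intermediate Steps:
t(T) = (-1 + T)*(-3 + T)
K = 3 (K = 3 + 0 = 3)
s(g) = 30 - 160/g + 160/g² (s(g) = (3 + (4/g)² - 16/g)*(7 + 3) = (3 + 16/g² - 16/g)*10 = (3 - 16/g + 16/g²)*10 = 30 - 160/g + 160/g²)
s(157) - 29214 = (30 - 160/157 + 160/157²) - 29214 = (30 - 160*1/157 + 160*(1/24649)) - 29214 = (30 - 160/157 + 160/24649) - 29214 = 714510/24649 - 29214 = -719381376/24649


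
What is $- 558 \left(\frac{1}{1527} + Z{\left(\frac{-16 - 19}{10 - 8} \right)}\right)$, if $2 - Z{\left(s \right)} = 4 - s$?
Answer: $\frac{5538243}{509} \approx 10881.0$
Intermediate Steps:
$Z{\left(s \right)} = -2 + s$ ($Z{\left(s \right)} = 2 - \left(4 - s\right) = 2 + \left(-4 + s\right) = -2 + s$)
$- 558 \left(\frac{1}{1527} + Z{\left(\frac{-16 - 19}{10 - 8} \right)}\right) = - 558 \left(\frac{1}{1527} + \left(-2 + \frac{-16 - 19}{10 - 8}\right)\right) = - 558 \left(\frac{1}{1527} - \left(2 + \frac{35}{2}\right)\right) = - 558 \left(\frac{1}{1527} - \frac{39}{2}\right) = \left(-558\right) \left(- \frac{59551}{3054}\right) = \frac{5538243}{509}$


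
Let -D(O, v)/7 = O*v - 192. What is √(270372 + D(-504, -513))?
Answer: 2*I*√384537 ≈ 1240.2*I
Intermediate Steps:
D(O, v) = 1344 - 7*O*v (D(O, v) = -7*(O*v - 192) = -7*(-192 + O*v) = 1344 - 7*O*v)
√(270372 + D(-504, -513)) = √(270372 + (1344 - 7*(-504)*(-513))) = √(270372 + (1344 - 1809864)) = √(270372 - 1808520) = √(-1538148) = 2*I*√384537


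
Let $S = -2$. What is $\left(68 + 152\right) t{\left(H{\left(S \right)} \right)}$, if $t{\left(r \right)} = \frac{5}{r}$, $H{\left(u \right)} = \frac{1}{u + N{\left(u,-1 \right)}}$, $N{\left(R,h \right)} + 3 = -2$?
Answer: $-7700$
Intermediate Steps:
$N{\left(R,h \right)} = -5$ ($N{\left(R,h \right)} = -3 - 2 = -5$)
$H{\left(u \right)} = \frac{1}{-5 + u}$ ($H{\left(u \right)} = \frac{1}{u - 5} = \frac{1}{-5 + u}$)
$\left(68 + 152\right) t{\left(H{\left(S \right)} \right)} = \left(68 + 152\right) \frac{5}{\frac{1}{-5 - 2}} = 220 \frac{5}{\frac{1}{-7}} = 220 \frac{5}{- \frac{1}{7}} = 220 \cdot 5 \left(-7\right) = 220 \left(-35\right) = -7700$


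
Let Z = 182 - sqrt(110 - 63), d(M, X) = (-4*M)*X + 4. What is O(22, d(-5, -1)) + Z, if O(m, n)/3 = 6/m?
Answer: 2011/11 - sqrt(47) ≈ 175.96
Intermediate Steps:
d(M, X) = 4 - 4*M*X (d(M, X) = -4*M*X + 4 = 4 - 4*M*X)
O(m, n) = 18/m (O(m, n) = 3*(6/m) = 18/m)
Z = 182 - sqrt(47) ≈ 175.14
O(22, d(-5, -1)) + Z = 18/22 + (182 - sqrt(47)) = 18*(1/22) + (182 - sqrt(47)) = 9/11 + (182 - sqrt(47)) = 2011/11 - sqrt(47)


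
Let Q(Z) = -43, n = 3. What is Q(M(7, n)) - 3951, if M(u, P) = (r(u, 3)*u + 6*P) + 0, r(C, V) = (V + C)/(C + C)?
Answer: -3994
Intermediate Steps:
r(C, V) = (C + V)/(2*C) (r(C, V) = (C + V)/((2*C)) = (C + V)*(1/(2*C)) = (C + V)/(2*C))
M(u, P) = 3/2 + u/2 + 6*P (M(u, P) = (((u + 3)/(2*u))*u + 6*P) + 0 = (((3 + u)/(2*u))*u + 6*P) + 0 = ((3/2 + u/2) + 6*P) + 0 = (3/2 + u/2 + 6*P) + 0 = 3/2 + u/2 + 6*P)
Q(M(7, n)) - 3951 = -43 - 3951 = -3994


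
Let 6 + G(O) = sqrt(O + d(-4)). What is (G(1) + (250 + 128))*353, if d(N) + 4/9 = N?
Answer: 131316 + 353*I*sqrt(31)/3 ≈ 1.3132e+5 + 655.14*I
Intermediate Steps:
d(N) = -4/9 + N
G(O) = -6 + sqrt(-40/9 + O) (G(O) = -6 + sqrt(O + (-4/9 - 4)) = -6 + sqrt(O - 40/9) = -6 + sqrt(-40/9 + O))
(G(1) + (250 + 128))*353 = ((-6 + sqrt(-40 + 9*1)/3) + (250 + 128))*353 = ((-6 + sqrt(-40 + 9)/3) + 378)*353 = ((-6 + sqrt(-31)/3) + 378)*353 = ((-6 + (I*sqrt(31))/3) + 378)*353 = ((-6 + I*sqrt(31)/3) + 378)*353 = (372 + I*sqrt(31)/3)*353 = 131316 + 353*I*sqrt(31)/3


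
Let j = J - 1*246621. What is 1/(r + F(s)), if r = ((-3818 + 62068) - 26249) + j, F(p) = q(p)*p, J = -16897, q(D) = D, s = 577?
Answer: 1/101412 ≈ 9.8608e-6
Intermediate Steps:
j = -263518 (j = -16897 - 1*246621 = -16897 - 246621 = -263518)
F(p) = p**2 (F(p) = p*p = p**2)
r = -231517 (r = ((-3818 + 62068) - 26249) - 263518 = (58250 - 26249) - 263518 = 32001 - 263518 = -231517)
1/(r + F(s)) = 1/(-231517 + 577**2) = 1/(-231517 + 332929) = 1/101412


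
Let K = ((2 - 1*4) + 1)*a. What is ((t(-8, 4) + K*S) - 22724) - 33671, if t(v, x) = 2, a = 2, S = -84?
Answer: -56225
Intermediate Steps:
K = -2 (K = ((2 - 1*4) + 1)*2 = ((2 - 4) + 1)*2 = (-2 + 1)*2 = -1*2 = -2)
((t(-8, 4) + K*S) - 22724) - 33671 = ((2 - 2*(-84)) - 22724) - 33671 = ((2 + 168) - 22724) - 33671 = (170 - 22724) - 33671 = -22554 - 33671 = -56225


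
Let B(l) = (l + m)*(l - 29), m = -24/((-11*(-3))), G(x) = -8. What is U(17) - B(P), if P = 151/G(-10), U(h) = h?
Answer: -648707/704 ≈ -921.46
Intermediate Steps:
m = -8/11 (m = -24/33 = -24*1/33 = -8/11 ≈ -0.72727)
P = -151/8 (P = 151/(-8) = 151*(-⅛) = -151/8 ≈ -18.875)
B(l) = (-29 + l)*(-8/11 + l) (B(l) = (l - 8/11)*(l - 29) = (-8/11 + l)*(-29 + l) = (-29 + l)*(-8/11 + l))
U(17) - B(P) = 17 - (232/11 + (-151/8)² - 327/11*(-151/8)) = 17 - (232/11 + 22801/64 + 49377/88) = 17 - 1*660675/704 = 17 - 660675/704 = -648707/704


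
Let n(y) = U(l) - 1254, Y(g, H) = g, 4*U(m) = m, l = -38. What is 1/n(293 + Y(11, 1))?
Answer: -2/2527 ≈ -0.00079145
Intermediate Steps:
U(m) = m/4
n(y) = -2527/2 (n(y) = (¼)*(-38) - 1254 = -19/2 - 1254 = -2527/2)
1/n(293 + Y(11, 1)) = 1/(-2527/2) = -2/2527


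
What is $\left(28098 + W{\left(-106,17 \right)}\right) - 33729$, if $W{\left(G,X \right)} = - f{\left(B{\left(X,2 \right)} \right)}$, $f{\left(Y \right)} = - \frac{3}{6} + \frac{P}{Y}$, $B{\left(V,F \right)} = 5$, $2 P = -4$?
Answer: $- \frac{56301}{10} \approx -5630.1$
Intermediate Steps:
$P = -2$ ($P = \frac{1}{2} \left(-4\right) = -2$)
$f{\left(Y \right)} = - \frac{1}{2} - \frac{2}{Y}$ ($f{\left(Y \right)} = - \frac{3}{6} - \frac{2}{Y} = \left(-3\right) \frac{1}{6} - \frac{2}{Y} = - \frac{1}{2} - \frac{2}{Y}$)
$W{\left(G,X \right)} = \frac{9}{10}$ ($W{\left(G,X \right)} = - \frac{-4 - 5}{2 \cdot 5} = - \frac{-9}{2 \cdot 5} = \left(-1\right) \left(- \frac{9}{10}\right) = \frac{9}{10}$)
$\left(28098 + W{\left(-106,17 \right)}\right) - 33729 = \left(28098 + \frac{9}{10}\right) - 33729 = \frac{280989}{10} - 33729 = - \frac{56301}{10}$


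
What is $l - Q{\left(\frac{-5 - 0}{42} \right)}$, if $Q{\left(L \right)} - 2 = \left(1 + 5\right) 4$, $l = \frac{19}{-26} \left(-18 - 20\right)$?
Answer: $\frac{23}{13} \approx 1.7692$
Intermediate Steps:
$l = \frac{361}{13}$ ($l = 19 \left(- \frac{1}{26}\right) \left(-38\right) = \left(- \frac{19}{26}\right) \left(-38\right) = \frac{361}{13} \approx 27.769$)
$Q{\left(L \right)} = 26$ ($Q{\left(L \right)} = 2 + \left(1 + 5\right) 4 = 2 + 6 \cdot 4 = 2 + 24 = 26$)
$l - Q{\left(\frac{-5 - 0}{42} \right)} = \frac{361}{13} - 26 = \frac{23}{13}$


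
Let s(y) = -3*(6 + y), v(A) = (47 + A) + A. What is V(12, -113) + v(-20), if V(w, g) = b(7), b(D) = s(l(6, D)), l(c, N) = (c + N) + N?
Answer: -71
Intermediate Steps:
v(A) = 47 + 2*A
l(c, N) = c + 2*N (l(c, N) = (N + c) + N = c + 2*N)
s(y) = -18 - 3*y
b(D) = -36 - 6*D (b(D) = -18 - 3*(6 + 2*D) = -18 + (-18 - 6*D) = -36 - 6*D)
V(w, g) = -78 (V(w, g) = -36 - 6*7 = -36 - 42 = -78)
V(12, -113) + v(-20) = -78 + (47 + 2*(-20)) = -78 + (47 - 40) = -78 + 7 = -71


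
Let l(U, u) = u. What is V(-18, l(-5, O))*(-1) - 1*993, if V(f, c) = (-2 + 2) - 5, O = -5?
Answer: -988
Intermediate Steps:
V(f, c) = -5 (V(f, c) = 0 - 5 = -5)
V(-18, l(-5, O))*(-1) - 1*993 = -5*(-1) - 1*993 = 5 - 993 = -988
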